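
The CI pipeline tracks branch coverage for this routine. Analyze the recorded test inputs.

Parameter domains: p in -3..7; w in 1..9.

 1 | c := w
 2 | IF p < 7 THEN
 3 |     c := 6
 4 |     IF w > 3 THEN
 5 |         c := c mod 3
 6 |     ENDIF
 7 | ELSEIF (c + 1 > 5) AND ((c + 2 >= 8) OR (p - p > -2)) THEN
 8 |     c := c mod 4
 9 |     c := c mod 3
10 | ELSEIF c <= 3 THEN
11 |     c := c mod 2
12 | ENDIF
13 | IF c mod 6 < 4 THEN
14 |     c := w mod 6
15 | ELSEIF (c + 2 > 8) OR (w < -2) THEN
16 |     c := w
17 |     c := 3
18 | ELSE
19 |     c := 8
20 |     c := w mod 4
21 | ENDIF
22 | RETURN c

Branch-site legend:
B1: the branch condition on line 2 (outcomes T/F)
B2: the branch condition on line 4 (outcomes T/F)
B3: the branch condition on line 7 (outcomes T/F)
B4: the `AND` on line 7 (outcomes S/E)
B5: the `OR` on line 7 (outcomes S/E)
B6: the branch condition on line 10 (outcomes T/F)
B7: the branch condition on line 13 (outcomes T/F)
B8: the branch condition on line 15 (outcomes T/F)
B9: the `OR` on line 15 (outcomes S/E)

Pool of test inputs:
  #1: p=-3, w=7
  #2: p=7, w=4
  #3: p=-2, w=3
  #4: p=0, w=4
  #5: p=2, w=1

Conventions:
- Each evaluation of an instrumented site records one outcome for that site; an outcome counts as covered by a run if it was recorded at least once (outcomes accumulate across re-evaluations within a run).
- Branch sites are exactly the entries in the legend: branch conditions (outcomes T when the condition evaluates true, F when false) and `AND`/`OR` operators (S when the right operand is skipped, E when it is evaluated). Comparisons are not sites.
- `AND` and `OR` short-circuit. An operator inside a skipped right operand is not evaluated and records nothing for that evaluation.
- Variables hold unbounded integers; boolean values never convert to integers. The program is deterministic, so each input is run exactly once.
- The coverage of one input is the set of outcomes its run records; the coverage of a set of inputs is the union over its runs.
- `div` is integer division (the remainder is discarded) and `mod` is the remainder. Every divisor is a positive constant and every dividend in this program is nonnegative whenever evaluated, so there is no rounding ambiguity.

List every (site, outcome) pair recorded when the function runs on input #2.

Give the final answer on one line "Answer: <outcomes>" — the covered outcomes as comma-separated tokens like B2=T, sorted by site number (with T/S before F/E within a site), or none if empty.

Running input #2 (p=7, w=4), event by event:
  B1->F, B4->S, B3->F, B6->F, B7->F, B9->E, B8->F
collecting distinct outcomes: B1=F, B3=F, B4=S, B6=F, B7=F, B8=F, B9=E

Answer: B1=F, B3=F, B4=S, B6=F, B7=F, B8=F, B9=E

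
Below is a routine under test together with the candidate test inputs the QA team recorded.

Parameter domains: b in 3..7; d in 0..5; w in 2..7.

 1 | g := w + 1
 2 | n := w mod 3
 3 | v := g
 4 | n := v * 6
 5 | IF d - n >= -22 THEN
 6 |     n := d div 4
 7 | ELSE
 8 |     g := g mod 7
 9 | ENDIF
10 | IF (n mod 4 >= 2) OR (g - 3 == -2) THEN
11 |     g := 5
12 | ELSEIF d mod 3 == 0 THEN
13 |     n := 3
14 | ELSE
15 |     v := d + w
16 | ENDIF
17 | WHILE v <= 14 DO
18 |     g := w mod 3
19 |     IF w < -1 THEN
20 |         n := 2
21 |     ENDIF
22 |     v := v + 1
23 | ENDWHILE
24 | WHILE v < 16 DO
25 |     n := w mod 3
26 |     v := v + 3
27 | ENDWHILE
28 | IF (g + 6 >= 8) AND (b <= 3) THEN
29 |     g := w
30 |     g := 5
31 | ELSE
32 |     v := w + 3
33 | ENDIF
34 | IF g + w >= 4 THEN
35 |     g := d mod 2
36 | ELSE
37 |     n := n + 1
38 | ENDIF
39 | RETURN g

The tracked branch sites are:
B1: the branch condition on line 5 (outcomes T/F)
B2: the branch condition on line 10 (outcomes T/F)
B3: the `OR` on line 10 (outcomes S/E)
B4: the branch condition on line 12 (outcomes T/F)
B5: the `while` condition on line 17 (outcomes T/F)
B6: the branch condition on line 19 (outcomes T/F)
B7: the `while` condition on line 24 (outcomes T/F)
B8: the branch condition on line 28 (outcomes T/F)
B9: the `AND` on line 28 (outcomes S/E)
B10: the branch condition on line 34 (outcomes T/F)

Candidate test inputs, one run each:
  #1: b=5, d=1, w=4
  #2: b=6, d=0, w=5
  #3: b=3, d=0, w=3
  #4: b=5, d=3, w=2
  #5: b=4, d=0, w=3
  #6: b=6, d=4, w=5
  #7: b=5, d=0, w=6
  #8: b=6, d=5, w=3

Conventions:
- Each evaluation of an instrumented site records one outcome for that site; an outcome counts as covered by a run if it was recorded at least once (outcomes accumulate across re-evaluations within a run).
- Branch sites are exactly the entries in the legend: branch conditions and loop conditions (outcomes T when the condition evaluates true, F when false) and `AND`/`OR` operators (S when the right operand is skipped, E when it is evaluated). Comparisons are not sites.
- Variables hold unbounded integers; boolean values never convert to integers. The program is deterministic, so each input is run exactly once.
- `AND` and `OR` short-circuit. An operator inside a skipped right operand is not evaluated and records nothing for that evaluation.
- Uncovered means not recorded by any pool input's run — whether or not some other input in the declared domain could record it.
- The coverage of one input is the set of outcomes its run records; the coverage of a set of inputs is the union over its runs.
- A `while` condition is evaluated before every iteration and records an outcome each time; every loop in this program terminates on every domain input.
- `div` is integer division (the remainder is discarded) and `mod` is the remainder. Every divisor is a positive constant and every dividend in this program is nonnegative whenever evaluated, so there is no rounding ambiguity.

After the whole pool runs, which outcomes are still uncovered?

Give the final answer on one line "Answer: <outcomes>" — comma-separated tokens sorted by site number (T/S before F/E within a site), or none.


test 1 (b=5, d=1, w=4) fires B1->F, B3->S, B2->T, B5->T, B6->F, B5->T, B6->F, B5->T, B6->F, B5->T, B6->F, B5->T, B6->F, B5->T, ...; hits B1=F, B2=T, B3=S, B5=T, B5=F, B6=F, B7=T, B7=F, B8=F, B9=S, B10=T
test 2 (b=6, d=0, w=5) fires B1->F, B3->E, B2->F, B4->T, B5->T, B6->F, B5->T, B6->F, B5->T, B6->F, B5->T, B6->F, B5->T, B6->F, ...; hits B1=F, B2=F, B3=E, B4=T, B5=T, B5=F, B6=F, B7=T, B7=F, B8=F, B9=E, B10=T
test 3 (b=3, d=0, w=3) fires B1->F, B3->E, B2->F, B4->T, B5->T, B6->F, B5->T, B6->F, B5->T, B6->F, B5->T, B6->F, B5->T, B6->F, ...; hits B1=F, B2=F, B3=E, B4=T, B5=T, B5=F, B6=F, B7=T, B7=F, B8=F, B9=S, B10=F
test 4 (b=5, d=3, w=2) fires B1->T, B3->E, B2->F, B4->T, B5->T, B6->F, B5->T, B6->F, B5->T, B6->F, B5->T, B6->F, B5->T, B6->F, ...; hits B1=T, B2=F, B3=E, B4=T, B5=T, B5=F, B6=F, B7=T, B7=F, B8=F, B9=E, B10=T
test 5 (b=4, d=0, w=3) fires B1->F, B3->E, B2->F, B4->T, B5->T, B6->F, B5->T, B6->F, B5->T, B6->F, B5->T, B6->F, B5->T, B6->F, ...; hits B1=F, B2=F, B3=E, B4=T, B5=T, B5=F, B6=F, B7=T, B7=F, B8=F, B9=S, B10=F
test 6 (b=6, d=4, w=5) fires B1->F, B3->E, B2->F, B4->F, B5->T, B6->F, B5->T, B6->F, B5->T, B6->F, B5->T, B6->F, B5->T, B6->F, ...; hits B1=F, B2=F, B3=E, B4=F, B5=T, B5=F, B6=F, B7=T, B7=F, B8=F, B9=E, B10=T
test 7 (b=5, d=0, w=6) fires B1->F, B3->S, B2->T, B5->T, B6->F, B5->T, B6->F, B5->T, B6->F, B5->T, B6->F, B5->T, B6->F, B5->T, ...; hits B1=F, B2=T, B3=S, B5=T, B5=F, B6=F, B7=T, B7=F, B8=F, B9=S, B10=T
test 8 (b=6, d=5, w=3) fires B1->T, B3->E, B2->F, B4->F, B5->T, B6->F, B5->T, B6->F, B5->T, B6->F, B5->T, B6->F, B5->T, B6->F, ...; hits B1=T, B2=F, B3=E, B4=F, B5=T, B5=F, B6=F, B7=T, B7=F, B8=F, B9=S, B10=F
union over the pool: B1=T, B1=F, B2=T, B2=F, B3=S, B3=E, B4=T, B4=F, B5=T, B5=F, B6=F, B7=T, B7=F, B8=F, B9=S, B9=E, B10=T, B10=F
uncovered (2 of 20): B6=T, B8=T
Answer: B6=T, B8=T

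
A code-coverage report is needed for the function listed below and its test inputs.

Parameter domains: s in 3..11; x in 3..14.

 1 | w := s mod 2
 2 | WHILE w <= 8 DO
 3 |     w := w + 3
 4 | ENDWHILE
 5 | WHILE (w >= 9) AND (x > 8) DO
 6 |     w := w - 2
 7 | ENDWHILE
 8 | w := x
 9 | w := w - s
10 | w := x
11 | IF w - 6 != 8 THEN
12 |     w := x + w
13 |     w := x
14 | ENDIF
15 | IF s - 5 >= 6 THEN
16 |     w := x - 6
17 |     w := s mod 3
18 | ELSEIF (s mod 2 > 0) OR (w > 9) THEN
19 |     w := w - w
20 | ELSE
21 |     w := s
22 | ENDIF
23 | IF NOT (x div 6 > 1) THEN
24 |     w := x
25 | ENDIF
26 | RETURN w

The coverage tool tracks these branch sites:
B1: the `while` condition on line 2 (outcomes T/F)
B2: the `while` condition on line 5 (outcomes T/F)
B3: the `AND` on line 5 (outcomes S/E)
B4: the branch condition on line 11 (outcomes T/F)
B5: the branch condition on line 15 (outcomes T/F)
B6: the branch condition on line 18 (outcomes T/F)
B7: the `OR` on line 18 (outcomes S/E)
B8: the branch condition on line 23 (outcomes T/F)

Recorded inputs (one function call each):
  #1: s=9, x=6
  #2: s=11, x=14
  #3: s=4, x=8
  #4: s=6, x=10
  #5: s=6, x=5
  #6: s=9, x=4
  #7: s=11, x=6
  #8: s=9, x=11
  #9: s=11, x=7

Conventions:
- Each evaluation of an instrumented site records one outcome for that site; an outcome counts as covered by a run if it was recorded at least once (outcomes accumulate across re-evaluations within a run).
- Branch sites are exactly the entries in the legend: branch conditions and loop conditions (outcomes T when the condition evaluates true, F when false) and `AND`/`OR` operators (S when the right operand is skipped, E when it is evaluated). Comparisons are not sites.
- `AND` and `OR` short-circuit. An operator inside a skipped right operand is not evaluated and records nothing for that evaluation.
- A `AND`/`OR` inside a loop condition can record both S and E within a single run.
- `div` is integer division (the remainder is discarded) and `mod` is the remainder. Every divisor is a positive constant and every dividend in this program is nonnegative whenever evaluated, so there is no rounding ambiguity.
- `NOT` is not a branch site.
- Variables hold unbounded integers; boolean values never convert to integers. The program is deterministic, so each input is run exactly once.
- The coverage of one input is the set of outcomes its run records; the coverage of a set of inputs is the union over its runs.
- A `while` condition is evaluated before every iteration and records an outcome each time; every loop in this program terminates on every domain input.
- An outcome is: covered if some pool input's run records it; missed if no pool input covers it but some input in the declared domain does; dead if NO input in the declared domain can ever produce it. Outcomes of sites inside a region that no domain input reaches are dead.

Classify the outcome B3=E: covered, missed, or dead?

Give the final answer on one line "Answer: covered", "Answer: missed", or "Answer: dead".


B3=E is recorded by pool input(s) 1, 2, 3, 4, 5, 6, 7, 8, 9 -> covered
Answer: covered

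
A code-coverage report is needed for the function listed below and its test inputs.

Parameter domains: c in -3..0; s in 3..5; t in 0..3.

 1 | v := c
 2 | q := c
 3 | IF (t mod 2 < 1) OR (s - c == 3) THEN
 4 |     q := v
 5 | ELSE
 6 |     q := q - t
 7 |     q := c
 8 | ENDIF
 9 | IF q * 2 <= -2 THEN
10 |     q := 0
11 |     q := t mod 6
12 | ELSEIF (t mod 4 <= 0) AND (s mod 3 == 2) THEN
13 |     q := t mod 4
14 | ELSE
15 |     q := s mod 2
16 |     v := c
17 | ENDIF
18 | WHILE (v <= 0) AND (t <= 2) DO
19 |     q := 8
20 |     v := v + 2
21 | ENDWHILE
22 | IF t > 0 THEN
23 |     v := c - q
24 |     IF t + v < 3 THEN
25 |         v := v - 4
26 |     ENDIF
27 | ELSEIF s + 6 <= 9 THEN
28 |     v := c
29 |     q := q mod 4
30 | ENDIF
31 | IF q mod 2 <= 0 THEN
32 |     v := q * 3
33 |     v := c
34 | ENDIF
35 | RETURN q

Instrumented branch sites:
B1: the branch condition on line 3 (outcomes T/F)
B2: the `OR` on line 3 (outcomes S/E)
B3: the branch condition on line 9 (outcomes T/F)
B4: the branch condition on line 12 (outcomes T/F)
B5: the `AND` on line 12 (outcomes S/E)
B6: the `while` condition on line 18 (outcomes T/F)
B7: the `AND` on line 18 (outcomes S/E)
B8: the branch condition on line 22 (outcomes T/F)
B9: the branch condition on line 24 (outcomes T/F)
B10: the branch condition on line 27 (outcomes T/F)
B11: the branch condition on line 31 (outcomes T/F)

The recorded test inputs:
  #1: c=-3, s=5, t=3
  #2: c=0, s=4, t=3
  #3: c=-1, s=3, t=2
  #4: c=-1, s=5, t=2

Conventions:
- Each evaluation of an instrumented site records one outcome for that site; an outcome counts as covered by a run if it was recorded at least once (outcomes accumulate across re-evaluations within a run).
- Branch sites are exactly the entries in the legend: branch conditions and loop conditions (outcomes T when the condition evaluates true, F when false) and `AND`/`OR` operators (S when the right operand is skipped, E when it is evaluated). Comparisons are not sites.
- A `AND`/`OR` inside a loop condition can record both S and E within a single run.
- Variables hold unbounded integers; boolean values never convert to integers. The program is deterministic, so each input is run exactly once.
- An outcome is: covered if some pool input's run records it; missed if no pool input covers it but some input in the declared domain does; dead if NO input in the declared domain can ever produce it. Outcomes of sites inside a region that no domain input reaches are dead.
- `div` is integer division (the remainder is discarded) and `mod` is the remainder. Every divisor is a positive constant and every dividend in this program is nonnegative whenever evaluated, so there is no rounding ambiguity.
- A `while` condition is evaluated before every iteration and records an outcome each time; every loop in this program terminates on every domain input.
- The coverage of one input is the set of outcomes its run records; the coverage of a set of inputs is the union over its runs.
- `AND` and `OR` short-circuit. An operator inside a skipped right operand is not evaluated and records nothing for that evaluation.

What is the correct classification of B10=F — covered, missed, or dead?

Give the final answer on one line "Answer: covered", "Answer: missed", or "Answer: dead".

no pool input records B10=F
but domain input (c=-3, s=4, t=0) does record it -> reachable, so missed

Answer: missed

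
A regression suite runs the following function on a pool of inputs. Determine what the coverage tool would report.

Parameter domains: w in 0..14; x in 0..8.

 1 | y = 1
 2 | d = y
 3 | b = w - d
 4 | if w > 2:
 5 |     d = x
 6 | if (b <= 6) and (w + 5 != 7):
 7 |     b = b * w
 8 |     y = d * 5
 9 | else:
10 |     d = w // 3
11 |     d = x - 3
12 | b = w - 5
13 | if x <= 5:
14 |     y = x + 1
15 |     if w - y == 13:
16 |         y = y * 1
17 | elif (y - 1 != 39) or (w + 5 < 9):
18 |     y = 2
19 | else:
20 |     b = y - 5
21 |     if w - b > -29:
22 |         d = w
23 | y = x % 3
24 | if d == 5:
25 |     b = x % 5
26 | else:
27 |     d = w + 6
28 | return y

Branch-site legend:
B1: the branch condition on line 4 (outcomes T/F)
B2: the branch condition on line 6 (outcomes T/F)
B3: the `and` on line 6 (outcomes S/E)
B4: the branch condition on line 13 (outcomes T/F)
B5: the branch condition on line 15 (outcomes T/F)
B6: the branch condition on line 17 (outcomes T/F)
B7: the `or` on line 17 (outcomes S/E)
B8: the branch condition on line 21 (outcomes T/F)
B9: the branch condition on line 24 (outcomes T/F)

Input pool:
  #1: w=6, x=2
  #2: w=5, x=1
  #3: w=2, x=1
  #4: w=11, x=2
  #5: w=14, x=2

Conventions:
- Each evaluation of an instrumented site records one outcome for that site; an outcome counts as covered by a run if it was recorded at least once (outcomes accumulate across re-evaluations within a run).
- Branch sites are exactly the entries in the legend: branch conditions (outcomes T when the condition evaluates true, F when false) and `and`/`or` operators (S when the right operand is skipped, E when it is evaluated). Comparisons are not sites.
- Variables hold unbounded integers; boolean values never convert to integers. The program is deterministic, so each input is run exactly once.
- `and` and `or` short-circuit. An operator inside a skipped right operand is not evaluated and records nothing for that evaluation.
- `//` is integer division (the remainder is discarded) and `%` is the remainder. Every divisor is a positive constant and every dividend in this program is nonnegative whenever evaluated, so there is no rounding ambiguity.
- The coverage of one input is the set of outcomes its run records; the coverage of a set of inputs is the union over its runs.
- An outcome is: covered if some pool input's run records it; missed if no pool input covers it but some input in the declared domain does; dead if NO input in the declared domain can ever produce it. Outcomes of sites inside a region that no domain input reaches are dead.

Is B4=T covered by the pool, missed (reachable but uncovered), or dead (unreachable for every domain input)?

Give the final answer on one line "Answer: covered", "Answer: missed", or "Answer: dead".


B4=T is recorded by pool input(s) 1, 2, 3, 4, 5 -> covered
Answer: covered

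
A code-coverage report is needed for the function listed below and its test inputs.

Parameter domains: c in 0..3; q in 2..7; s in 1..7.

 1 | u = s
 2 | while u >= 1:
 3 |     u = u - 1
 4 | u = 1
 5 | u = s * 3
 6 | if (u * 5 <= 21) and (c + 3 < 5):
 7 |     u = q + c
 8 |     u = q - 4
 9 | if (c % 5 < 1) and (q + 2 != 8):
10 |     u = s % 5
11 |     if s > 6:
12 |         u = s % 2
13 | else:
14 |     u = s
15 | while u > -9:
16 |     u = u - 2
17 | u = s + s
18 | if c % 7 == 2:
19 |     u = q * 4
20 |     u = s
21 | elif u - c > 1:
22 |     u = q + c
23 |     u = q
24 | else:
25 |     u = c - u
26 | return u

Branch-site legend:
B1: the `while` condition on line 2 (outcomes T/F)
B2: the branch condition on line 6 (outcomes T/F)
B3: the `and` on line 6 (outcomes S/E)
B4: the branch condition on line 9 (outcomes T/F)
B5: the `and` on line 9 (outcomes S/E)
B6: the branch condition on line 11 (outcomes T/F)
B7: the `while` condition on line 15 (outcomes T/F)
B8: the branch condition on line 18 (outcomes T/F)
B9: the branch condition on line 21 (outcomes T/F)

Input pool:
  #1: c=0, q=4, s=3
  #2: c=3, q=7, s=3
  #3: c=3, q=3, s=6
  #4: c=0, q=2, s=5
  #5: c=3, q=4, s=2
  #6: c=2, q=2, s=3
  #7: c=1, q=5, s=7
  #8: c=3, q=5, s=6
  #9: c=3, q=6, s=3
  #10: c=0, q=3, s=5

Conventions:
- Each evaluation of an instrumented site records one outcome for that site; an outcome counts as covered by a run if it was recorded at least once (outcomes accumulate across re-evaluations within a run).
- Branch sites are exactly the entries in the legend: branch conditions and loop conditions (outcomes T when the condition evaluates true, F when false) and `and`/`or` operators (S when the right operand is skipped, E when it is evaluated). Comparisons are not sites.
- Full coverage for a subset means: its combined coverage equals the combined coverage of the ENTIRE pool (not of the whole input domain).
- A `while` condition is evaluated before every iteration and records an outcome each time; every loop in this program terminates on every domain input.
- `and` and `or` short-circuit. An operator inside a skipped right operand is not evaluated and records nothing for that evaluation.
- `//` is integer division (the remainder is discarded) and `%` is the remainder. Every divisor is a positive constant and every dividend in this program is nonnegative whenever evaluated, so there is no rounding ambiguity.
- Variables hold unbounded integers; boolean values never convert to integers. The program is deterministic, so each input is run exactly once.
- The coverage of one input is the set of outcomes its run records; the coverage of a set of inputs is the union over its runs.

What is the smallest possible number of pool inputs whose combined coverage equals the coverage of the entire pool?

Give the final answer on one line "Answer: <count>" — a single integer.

#1 (c=0, q=4, s=3) -> covered: B1=T, B1=F, B2=F, B3=S, B4=T, B5=E, B6=F, B7=T, B7=F, B8=F, B9=T
#2 (c=3, q=7, s=3) -> covered: B1=T, B1=F, B2=F, B3=S, B4=F, B5=S, B7=T, B7=F, B8=F, B9=T
#3 (c=3, q=3, s=6) -> covered: B1=T, B1=F, B2=F, B3=S, B4=F, B5=S, B7=T, B7=F, B8=F, B9=T
#4 (c=0, q=2, s=5) -> covered: B1=T, B1=F, B2=F, B3=S, B4=T, B5=E, B6=F, B7=T, B7=F, B8=F, B9=T
#5 (c=3, q=4, s=2) -> covered: B1=T, B1=F, B2=F, B3=S, B4=F, B5=S, B7=T, B7=F, B8=F, B9=F
#6 (c=2, q=2, s=3) -> covered: B1=T, B1=F, B2=F, B3=S, B4=F, B5=S, B7=T, B7=F, B8=T
#7 (c=1, q=5, s=7) -> covered: B1=T, B1=F, B2=F, B3=S, B4=F, B5=S, B7=T, B7=F, B8=F, B9=T
#8 (c=3, q=5, s=6) -> covered: B1=T, B1=F, B2=F, B3=S, B4=F, B5=S, B7=T, B7=F, B8=F, B9=T
#9 (c=3, q=6, s=3) -> covered: B1=T, B1=F, B2=F, B3=S, B4=F, B5=S, B7=T, B7=F, B8=F, B9=T
#10 (c=0, q=3, s=5) -> covered: B1=T, B1=F, B2=F, B3=S, B4=T, B5=E, B6=F, B7=T, B7=F, B8=F, B9=T
pool-wide coverage (15 outcomes): B1=T, B1=F, B2=F, B3=S, B4=T, B4=F, B5=S, B5=E, B6=F, B7=T, B7=F, B8=T, B8=F, B9=T, B9=F
no size-1 subset reaches all 15 outcomes (best union: 11/15)
no size-2 subset reaches all 15 outcomes (best union: 14/15)
size 3: inputs {1, 5, 6} cover all 15 outcomes, and no lexicographically smaller subset of this size does

Answer: 3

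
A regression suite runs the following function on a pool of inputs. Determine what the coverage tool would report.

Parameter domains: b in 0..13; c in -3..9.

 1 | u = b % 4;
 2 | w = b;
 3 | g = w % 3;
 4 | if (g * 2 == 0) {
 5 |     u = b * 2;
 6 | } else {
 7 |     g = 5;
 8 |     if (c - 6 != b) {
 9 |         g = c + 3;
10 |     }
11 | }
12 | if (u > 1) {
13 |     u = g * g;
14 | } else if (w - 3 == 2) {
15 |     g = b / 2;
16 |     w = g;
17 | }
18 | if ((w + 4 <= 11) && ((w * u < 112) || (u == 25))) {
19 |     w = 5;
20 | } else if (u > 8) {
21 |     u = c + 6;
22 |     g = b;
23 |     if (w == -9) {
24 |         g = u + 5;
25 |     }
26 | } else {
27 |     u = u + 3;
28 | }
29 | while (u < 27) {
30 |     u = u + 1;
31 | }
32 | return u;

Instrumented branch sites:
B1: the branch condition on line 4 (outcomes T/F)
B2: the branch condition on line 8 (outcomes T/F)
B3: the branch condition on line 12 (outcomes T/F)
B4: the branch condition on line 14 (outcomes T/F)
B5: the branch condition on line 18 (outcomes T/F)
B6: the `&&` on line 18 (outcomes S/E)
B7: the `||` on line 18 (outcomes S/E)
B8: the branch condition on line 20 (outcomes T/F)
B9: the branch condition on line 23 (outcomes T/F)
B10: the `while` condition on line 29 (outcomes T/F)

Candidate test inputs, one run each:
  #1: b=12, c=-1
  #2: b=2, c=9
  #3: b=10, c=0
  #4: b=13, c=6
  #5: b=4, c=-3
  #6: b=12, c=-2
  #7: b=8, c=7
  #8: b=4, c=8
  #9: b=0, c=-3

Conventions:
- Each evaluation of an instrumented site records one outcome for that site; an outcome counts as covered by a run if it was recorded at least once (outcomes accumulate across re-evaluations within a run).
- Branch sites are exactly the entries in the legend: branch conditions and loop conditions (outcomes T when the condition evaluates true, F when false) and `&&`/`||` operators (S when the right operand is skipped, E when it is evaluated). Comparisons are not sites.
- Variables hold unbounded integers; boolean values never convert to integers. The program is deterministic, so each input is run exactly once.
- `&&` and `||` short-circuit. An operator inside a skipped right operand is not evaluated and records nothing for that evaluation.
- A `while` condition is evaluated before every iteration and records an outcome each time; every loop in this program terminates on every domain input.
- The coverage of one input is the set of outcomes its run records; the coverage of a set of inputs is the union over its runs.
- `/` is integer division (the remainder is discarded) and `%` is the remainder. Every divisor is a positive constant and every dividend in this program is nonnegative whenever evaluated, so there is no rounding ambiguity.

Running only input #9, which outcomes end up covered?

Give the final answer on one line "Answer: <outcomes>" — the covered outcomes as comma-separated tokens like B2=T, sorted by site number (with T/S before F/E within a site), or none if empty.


Simulating input #9 (b=0, c=-3) step by step:
  B1->T, B3->F, B4->F, B6->E, B7->S, B5->T, B10->T, B10->T, B10->T, B10->T
  B10->T, B10->T, B10->T, B10->T, B10->T, B10->T, B10->T, B10->T, B10->T, B10->T
  B10->T, B10->T, B10->T, B10->T, B10->T, B10->T, B10->T, B10->T, B10->T, B10->T
  B10->T, B10->T, B10->T, B10->F
collecting distinct outcomes: B1=T, B3=F, B4=F, B5=T, B6=E, B7=S, B10=T, B10=F
Answer: B1=T, B3=F, B4=F, B5=T, B6=E, B7=S, B10=T, B10=F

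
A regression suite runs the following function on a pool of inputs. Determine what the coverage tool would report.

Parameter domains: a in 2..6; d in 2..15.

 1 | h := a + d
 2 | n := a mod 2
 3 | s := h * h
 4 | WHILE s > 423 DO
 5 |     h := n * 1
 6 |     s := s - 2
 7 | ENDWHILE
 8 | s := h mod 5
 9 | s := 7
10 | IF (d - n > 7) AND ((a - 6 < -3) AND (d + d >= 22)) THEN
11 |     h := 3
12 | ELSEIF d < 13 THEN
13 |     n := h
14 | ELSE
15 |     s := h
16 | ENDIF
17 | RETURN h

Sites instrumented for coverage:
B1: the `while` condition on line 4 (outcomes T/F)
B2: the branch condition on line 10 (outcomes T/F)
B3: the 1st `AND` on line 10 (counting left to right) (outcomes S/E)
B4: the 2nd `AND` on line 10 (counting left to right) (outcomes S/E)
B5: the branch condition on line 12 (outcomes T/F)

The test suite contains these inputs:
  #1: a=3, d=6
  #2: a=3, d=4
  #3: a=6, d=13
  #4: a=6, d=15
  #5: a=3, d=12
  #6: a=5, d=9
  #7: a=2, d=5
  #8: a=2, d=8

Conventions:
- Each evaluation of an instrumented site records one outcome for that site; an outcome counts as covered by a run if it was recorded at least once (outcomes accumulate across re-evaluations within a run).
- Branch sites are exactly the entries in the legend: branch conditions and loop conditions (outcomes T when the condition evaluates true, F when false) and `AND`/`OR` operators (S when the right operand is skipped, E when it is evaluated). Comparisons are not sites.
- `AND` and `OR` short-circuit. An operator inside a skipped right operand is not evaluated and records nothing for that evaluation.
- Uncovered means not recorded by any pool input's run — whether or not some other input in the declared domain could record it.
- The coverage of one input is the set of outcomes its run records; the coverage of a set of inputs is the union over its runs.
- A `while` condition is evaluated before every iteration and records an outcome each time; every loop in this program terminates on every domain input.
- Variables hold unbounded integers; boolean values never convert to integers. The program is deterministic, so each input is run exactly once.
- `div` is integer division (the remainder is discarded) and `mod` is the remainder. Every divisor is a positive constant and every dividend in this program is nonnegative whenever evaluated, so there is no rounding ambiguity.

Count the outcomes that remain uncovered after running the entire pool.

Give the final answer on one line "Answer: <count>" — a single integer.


input #1, a=3, d=6: events B1->F, B3->S, B2->F, B5->T; outcomes B1=F, B2=F, B3=S, B5=T
input #2, a=3, d=4: events B1->F, B3->S, B2->F, B5->T; outcomes B1=F, B2=F, B3=S, B5=T
input #3, a=6, d=13: events B1->F, B3->E, B4->S, B2->F, B5->F; outcomes B1=F, B2=F, B3=E, B4=S, B5=F
input #4, a=6, d=15: events B1->T, B1->T, B1->T, B1->T, B1->T, B1->T, B1->T, B1->T, B1->T, B1->F, B3->E, B4->S, B2->F, B5->F; outcomes B1=T, B1=F, B2=F, B3=E, B4=S, B5=F
input #5, a=3, d=12: events B1->F, B3->E, B4->S, B2->F, B5->T; outcomes B1=F, B2=F, B3=E, B4=S, B5=T
input #6, a=5, d=9: events B1->F, B3->E, B4->S, B2->F, B5->T; outcomes B1=F, B2=F, B3=E, B4=S, B5=T
input #7, a=2, d=5: events B1->F, B3->S, B2->F, B5->T; outcomes B1=F, B2=F, B3=S, B5=T
input #8, a=2, d=8: events B1->F, B3->E, B4->E, B2->F, B5->T; outcomes B1=F, B2=F, B3=E, B4=E, B5=T
union over the pool: B1=T, B1=F, B2=F, B3=S, B3=E, B4=S, B4=E, B5=T, B5=F
uncovered (1 of 10): B2=T
Answer: 1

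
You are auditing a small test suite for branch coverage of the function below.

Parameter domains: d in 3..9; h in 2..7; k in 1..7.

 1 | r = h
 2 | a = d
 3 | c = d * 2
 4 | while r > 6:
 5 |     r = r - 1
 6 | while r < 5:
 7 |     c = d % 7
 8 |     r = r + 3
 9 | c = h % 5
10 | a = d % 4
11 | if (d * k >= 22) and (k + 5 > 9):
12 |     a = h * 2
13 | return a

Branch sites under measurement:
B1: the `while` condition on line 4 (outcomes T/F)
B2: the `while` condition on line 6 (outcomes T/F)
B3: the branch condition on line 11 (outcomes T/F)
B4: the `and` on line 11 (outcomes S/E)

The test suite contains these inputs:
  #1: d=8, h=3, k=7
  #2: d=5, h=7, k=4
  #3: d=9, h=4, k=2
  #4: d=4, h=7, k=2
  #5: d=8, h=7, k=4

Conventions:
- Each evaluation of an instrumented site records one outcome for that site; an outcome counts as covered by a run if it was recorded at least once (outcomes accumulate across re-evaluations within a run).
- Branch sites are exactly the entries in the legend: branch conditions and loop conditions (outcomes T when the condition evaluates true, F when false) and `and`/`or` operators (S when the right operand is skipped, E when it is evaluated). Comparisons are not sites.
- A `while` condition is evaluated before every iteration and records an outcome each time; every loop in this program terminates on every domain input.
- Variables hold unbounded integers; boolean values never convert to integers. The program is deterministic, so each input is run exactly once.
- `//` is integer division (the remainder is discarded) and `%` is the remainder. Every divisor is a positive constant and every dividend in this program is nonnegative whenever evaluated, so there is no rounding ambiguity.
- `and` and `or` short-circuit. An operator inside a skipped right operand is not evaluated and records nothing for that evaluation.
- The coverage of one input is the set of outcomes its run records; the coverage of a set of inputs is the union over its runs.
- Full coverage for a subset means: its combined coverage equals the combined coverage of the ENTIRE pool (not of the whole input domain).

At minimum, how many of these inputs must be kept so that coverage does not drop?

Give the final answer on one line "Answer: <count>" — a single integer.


input #1 (d=8, h=3, k=7): covers B1=F, B2=T, B2=F, B3=T, B4=E
input #2 (d=5, h=7, k=4): covers B1=T, B1=F, B2=F, B3=F, B4=S
input #3 (d=9, h=4, k=2): covers B1=F, B2=T, B2=F, B3=F, B4=S
input #4 (d=4, h=7, k=2): covers B1=T, B1=F, B2=F, B3=F, B4=S
input #5 (d=8, h=7, k=4): covers B1=T, B1=F, B2=F, B3=F, B4=E
the full pool covers 8 outcomes: B1=T, B1=F, B2=T, B2=F, B3=T, B3=F, B4=S, B4=E
no size-1 subset reaches all 8 outcomes (best union: 5/8)
the canonical winner is {1, 2}: size 2, full 8-outcome coverage, earliest index list among size-2 covers
Answer: 2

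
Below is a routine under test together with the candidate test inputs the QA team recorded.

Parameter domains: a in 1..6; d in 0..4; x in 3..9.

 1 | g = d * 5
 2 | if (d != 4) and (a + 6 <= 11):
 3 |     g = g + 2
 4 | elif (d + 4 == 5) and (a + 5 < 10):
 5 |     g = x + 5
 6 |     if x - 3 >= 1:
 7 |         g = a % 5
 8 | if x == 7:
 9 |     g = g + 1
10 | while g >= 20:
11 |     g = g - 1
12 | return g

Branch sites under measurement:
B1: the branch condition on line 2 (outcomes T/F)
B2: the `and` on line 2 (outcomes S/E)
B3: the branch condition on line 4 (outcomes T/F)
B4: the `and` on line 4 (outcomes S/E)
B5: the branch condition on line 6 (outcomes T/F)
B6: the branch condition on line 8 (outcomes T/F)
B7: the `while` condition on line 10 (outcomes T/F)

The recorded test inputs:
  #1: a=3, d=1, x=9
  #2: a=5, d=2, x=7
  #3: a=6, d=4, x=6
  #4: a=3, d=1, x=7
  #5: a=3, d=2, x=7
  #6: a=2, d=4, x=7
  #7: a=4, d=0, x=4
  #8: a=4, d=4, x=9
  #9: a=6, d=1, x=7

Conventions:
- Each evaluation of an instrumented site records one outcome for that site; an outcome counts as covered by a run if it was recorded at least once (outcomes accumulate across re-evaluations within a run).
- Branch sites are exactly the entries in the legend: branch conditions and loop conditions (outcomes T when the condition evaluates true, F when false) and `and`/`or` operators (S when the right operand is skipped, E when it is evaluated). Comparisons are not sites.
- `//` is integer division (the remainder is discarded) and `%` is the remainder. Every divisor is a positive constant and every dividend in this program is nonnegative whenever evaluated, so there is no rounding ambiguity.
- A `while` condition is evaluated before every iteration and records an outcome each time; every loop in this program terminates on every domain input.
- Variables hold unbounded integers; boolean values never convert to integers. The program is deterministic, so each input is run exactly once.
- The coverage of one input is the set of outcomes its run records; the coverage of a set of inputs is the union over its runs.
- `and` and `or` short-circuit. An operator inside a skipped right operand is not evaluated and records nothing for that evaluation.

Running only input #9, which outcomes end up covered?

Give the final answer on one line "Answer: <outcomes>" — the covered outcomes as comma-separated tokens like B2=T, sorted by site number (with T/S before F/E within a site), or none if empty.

Running input #9 (a=6, d=1, x=7), event by event:
  B2->E, B1->F, B4->E, B3->F, B6->T, B7->F
as a set, this run covers: B1=F, B2=E, B3=F, B4=E, B6=T, B7=F

Answer: B1=F, B2=E, B3=F, B4=E, B6=T, B7=F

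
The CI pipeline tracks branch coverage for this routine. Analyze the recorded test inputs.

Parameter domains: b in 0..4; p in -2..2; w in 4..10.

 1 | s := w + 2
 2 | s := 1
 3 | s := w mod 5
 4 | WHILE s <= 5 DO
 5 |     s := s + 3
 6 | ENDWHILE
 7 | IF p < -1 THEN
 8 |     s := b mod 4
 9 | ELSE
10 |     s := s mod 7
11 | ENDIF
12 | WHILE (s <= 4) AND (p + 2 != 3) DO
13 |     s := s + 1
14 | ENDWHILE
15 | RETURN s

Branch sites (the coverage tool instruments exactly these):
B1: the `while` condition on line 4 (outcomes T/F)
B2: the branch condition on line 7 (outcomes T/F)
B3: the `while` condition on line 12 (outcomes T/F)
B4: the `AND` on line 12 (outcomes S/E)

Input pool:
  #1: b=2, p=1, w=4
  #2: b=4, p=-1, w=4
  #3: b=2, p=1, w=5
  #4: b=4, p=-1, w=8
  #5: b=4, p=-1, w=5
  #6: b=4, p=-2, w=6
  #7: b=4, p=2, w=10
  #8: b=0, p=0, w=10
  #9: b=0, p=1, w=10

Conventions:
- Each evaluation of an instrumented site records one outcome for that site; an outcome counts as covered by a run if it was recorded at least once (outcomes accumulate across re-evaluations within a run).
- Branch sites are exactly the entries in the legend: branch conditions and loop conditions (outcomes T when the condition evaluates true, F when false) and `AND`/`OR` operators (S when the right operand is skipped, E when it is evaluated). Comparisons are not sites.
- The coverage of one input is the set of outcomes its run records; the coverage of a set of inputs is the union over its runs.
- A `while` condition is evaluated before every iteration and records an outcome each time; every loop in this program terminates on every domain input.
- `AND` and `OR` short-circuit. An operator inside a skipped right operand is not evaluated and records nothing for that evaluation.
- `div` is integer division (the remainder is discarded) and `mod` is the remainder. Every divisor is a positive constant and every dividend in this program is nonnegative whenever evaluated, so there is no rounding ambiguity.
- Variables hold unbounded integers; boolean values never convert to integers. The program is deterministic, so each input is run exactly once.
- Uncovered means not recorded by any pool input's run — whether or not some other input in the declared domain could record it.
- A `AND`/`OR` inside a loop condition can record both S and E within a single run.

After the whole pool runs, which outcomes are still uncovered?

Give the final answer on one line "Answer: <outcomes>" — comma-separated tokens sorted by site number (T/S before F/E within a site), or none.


run #1 (b=2, p=1, w=4) runs B1->T, B1->F, B2->F, B4->E, B3->F; records B1=T, B1=F, B2=F, B3=F, B4=E
run #2 (b=4, p=-1, w=4) runs B1->T, B1->F, B2->F, B4->E, B3->T, B4->E, B3->T, B4->E, B3->T, B4->E, B3->T, B4->E, B3->T, B4->S, ...; records B1=T, B1=F, B2=F, B3=T, B3=F, B4=S, B4=E
run #3 (b=2, p=1, w=5) runs B1->T, B1->T, B1->F, B2->F, B4->S, B3->F; records B1=T, B1=F, B2=F, B3=F, B4=S
run #4 (b=4, p=-1, w=8) runs B1->T, B1->F, B2->F, B4->S, B3->F; records B1=T, B1=F, B2=F, B3=F, B4=S
run #5 (b=4, p=-1, w=5) runs B1->T, B1->T, B1->F, B2->F, B4->S, B3->F; records B1=T, B1=F, B2=F, B3=F, B4=S
run #6 (b=4, p=-2, w=6) runs B1->T, B1->T, B1->F, B2->T, B4->E, B3->T, B4->E, B3->T, B4->E, B3->T, B4->E, B3->T, B4->E, B3->T, ...; records B1=T, B1=F, B2=T, B3=T, B3=F, B4=S, B4=E
run #7 (b=4, p=2, w=10) runs B1->T, B1->T, B1->F, B2->F, B4->S, B3->F; records B1=T, B1=F, B2=F, B3=F, B4=S
run #8 (b=0, p=0, w=10) runs B1->T, B1->T, B1->F, B2->F, B4->S, B3->F; records B1=T, B1=F, B2=F, B3=F, B4=S
run #9 (b=0, p=1, w=10) runs B1->T, B1->T, B1->F, B2->F, B4->S, B3->F; records B1=T, B1=F, B2=F, B3=F, B4=S
union over the pool: B1=T, B1=F, B2=T, B2=F, B3=T, B3=F, B4=S, B4=E
uncovered (0 of 8): none
Answer: none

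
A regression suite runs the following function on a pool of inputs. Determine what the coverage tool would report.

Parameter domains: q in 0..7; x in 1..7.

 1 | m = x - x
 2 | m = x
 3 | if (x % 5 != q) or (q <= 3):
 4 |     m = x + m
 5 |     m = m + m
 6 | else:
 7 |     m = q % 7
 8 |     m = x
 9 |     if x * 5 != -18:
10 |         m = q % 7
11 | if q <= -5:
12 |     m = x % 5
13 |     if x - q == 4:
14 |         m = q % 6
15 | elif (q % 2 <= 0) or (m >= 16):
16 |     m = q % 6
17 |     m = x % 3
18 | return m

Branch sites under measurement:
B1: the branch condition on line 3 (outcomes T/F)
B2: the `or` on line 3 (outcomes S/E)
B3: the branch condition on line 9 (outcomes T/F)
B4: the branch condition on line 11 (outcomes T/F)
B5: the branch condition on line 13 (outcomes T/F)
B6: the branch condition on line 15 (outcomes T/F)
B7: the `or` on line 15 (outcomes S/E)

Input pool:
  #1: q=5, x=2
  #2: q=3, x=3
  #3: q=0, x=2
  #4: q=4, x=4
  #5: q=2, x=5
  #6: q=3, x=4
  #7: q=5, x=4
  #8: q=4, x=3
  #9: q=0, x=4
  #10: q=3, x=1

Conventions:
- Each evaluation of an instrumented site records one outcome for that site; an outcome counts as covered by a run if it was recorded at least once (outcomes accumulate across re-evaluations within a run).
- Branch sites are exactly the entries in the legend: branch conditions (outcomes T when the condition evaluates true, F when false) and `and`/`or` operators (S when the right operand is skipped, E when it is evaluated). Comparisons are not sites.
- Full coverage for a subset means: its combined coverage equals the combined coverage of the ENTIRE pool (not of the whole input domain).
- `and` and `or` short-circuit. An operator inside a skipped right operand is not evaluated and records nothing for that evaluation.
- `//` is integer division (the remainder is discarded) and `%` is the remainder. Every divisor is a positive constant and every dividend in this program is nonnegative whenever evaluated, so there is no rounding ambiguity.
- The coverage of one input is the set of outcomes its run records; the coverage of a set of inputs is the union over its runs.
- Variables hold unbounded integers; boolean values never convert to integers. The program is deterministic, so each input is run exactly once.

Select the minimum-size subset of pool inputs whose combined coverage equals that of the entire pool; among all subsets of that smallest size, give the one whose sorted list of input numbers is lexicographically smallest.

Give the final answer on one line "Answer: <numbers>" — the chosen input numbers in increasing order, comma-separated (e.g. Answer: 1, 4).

input #1, q=5, x=2: outcomes B1=T, B2=S, B4=F, B6=F, B7=E
input #2, q=3, x=3: outcomes B1=T, B2=E, B4=F, B6=F, B7=E
input #3, q=0, x=2: outcomes B1=T, B2=S, B4=F, B6=T, B7=S
input #4, q=4, x=4: outcomes B1=F, B2=E, B3=T, B4=F, B6=T, B7=S
input #5, q=2, x=5: outcomes B1=T, B2=S, B4=F, B6=T, B7=S
input #6, q=3, x=4: outcomes B1=T, B2=S, B4=F, B6=T, B7=E
input #7, q=5, x=4: outcomes B1=T, B2=S, B4=F, B6=T, B7=E
input #8, q=4, x=3: outcomes B1=T, B2=S, B4=F, B6=T, B7=S
input #9, q=0, x=4: outcomes B1=T, B2=S, B4=F, B6=T, B7=S
input #10, q=3, x=1: outcomes B1=T, B2=S, B4=F, B6=F, B7=E
together the pool reaches 10 outcomes: B1=T, B1=F, B2=S, B2=E, B3=T, B4=F, B6=T, B6=F, B7=S, B7=E
no size-1 subset reaches all 10 outcomes (best union: 6/10)
at size 2, {1, 4} reaches all 10 outcomes; every lexicographically earlier size-2 subset fails

Answer: 1, 4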